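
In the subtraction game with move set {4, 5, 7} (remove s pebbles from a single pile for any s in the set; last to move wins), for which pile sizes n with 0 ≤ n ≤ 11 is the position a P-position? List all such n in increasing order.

0, 1, 2, 3, 11

Compute g(0), g(1), … for moves {4, 5, 7}:
k:     0  1  2  3  4  5  6  7  8  9 10 11
g(k):  0  0  0  0  1  1  1  1  2  2  2  0
The P-positions (g = 0) in 0..11 are 0, 1, 2, 3, 11.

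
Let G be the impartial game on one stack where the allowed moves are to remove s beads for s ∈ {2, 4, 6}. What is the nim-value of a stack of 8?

0

Grundy values for subtraction set {2, 4, 6}:
g(0) = mex{} = 0
g(1) = mex{} = 0
g(2) = mex{0} = 1
g(3) = mex{0} = 1
g(4) = mex{0,1} = 2
g(5) = mex{0,1} = 2
g(6) = mex{0,1,2} = 3
g(7) = mex{0,1,2} = 3
g(8) = mex{1,2,3} = 0
So g(8) = 0.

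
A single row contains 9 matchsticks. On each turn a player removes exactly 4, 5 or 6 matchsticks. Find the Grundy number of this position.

2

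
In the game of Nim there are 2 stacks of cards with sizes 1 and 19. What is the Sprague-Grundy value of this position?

Nim-sum: 1 XOR 19 = 18.

18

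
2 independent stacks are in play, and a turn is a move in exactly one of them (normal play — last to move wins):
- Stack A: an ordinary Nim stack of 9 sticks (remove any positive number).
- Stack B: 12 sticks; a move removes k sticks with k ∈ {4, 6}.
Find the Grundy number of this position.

Stack A is a plain Nim stack of size 9, so its Grundy value is 9.
Grundy values for stack B (subtraction set {4, 6}):
k:     0  1  2  3  4  5  6  7  8  9 10 11 12
g(k):  0  0  0  0  1  1  1  1  2  2  0  0  0
So g(12) = 0.
The value of a disjunctive sum is the nim-sum of the parts.
Combined value = 9 XOR 0 = 9.

9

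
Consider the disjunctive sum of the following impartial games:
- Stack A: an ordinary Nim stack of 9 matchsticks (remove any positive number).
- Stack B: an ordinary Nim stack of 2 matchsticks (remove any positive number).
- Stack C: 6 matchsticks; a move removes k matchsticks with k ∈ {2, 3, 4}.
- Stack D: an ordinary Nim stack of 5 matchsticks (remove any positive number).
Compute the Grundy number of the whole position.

14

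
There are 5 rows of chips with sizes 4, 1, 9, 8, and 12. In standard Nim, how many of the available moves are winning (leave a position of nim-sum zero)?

Compute the nim-sum pairwise:
4 ^ 1 = 5
5 ^ 9 = 12
12 ^ 8 = 4
4 ^ 12 = 8
The overall nim-sum is X = 8. A row of size p has a winning move iff p XOR X < p (reduce it to p XOR X).
  4: 4 XOR 8 = 12 ≥ 4 — no move.
  1: 1 XOR 8 = 9 ≥ 1 — no move.
  9: 9 XOR 8 = 1 < 9 — winning move (to 1).
  8: 8 XOR 8 = 0 < 8 — winning move (to 0).
  12: 12 XOR 8 = 4 < 12 — winning move (to 4).
That gives 3 winning moves.

3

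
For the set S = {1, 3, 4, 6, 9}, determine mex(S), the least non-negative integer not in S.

0 is not in the set, so the mex is 0.

0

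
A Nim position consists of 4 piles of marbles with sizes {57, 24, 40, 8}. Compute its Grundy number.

Compute the nim-sum pairwise:
57 XOR 24 = 33
33 XOR 40 = 9
9 XOR 8 = 1

1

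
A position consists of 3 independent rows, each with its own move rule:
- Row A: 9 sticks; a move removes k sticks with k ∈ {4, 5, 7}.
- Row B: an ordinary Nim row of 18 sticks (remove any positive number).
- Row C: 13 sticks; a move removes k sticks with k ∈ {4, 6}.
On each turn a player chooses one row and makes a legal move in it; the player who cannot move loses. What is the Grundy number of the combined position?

16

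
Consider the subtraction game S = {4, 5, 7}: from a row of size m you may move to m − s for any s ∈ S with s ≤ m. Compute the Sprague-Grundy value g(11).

0

Grundy values for subtraction set {4, 5, 7}:
k:     0  1  2  3  4  5  6  7  8  9 10 11
g(k):  0  0  0  0  1  1  1  1  2  2  2  0
So g(11) = 0.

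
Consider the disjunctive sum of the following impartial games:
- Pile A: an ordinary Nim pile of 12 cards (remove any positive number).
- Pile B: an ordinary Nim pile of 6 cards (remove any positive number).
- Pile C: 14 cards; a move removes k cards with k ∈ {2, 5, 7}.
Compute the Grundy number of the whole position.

Pile A is a plain Nim pile of size 12, so its Grundy value is 12.
Pile B is a plain Nim pile of size 6, so its Grundy value is 6.
For pile C, compute g(0), g(1), … with moves {2, 5, 7}:
g(0) = mex{} = 0
g(1) = mex{} = 0
g(2) = mex{0} = 1
g(3) = mex{0} = 1
g(4) = mex{1} = 0
g(5) = mex{0,1} = 2
g(6) = mex{0} = 1
g(7) = mex{0,1,2} = 3
g(8) = mex{0,1} = 2
g(9) = mex{0,1,3} = 2
g(10) = mex{1,2} = 0
g(11) = mex{0,1,2} = 3
g(12) = mex{0,2,3} = 1
g(13) = mex{1,2,3} = 0
g(14) = mex{1,2,3} = 0
So g(14) = 0.
The value of a disjunctive sum is the nim-sum of the parts.
Combined value = 12 ⊕ 6 ⊕ 0 = 10.

10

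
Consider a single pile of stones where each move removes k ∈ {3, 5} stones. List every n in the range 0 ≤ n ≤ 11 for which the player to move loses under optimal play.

0, 1, 2, 8, 9, 10

Compute g(0), g(1), … for moves {3, 5}:
k:     0  1  2  3  4  5  6  7  8  9 10 11
g(k):  0  0  0  1  1  1  2  2  0  0  0  1
The P-positions (g = 0) in 0..11 are 0, 1, 2, 8, 9, 10.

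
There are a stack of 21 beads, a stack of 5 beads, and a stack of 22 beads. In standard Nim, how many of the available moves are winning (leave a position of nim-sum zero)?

3

Nim-sum: 21 ⊕ 5 ⊕ 22 = 6.
The overall nim-sum is X = 6. A stack of size p has a winning move iff p XOR X < p (reduce it to p XOR X).
  21: 21 XOR 6 = 19 < 21 — winning move (to 19).
  5: 5 XOR 6 = 3 < 5 — winning move (to 3).
  22: 22 XOR 6 = 16 < 22 — winning move (to 16).
That gives 3 winning moves.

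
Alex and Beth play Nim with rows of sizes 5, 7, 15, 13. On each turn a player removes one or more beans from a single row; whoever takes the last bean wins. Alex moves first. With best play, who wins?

Beth wins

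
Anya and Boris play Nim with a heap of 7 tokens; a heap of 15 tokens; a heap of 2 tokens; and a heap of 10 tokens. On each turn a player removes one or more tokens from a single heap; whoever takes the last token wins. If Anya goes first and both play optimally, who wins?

Boris wins

Bitwise XOR of the heap sizes:
  0111  (7)
  1111  (15)
  0010  (2)
  1010  (10)
  ----
  0000  (0)
The nim-sum is 0, so this is a P-position: the player to move is in a losing position under optimal play; Anya is about to move from it and so loses — Boris wins.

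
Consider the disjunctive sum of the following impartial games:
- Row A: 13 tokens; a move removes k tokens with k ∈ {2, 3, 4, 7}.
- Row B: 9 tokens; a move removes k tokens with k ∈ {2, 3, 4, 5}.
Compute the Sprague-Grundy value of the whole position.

Grundy values for row A (subtraction set {2, 3, 4, 7}):
g(0) = mex{} = 0
g(1) = mex{} = 0
g(2) = mex{0} = 1
g(3) = mex{0} = 1
g(4) = mex{0,1} = 2
g(5) = mex{0,1} = 2
g(6) = mex{1,2} = 0
g(7) = mex{0,1,2} = 3
g(8) = mex{0,2} = 1
g(9) = mex{0,1,2,3} = 4
g(10) = mex{0,1,3} = 2
g(11) = mex{1,2,3,4} = 0
g(12) = mex{1,2,4} = 0
g(13) = mex{0,2,4} = 1
So g(13) = 1.
For row B, compute g(0), g(1), … with moves {2, 3, 4, 5}:
g(0) = mex{} = 0
g(1) = mex{} = 0
g(2) = mex{0} = 1
g(3) = mex{0} = 1
g(4) = mex{0,1} = 2
g(5) = mex{0,1} = 2
g(6) = mex{0,1,2} = 3
g(7) = mex{1,2} = 0
g(8) = mex{1,2,3} = 0
g(9) = mex{0,2,3} = 1
So g(9) = 1.
By the Sprague-Grundy theorem, the Grundy value of a sum of independent games is the XOR of the component values.
Combined value = 1 XOR 1 = 0.

0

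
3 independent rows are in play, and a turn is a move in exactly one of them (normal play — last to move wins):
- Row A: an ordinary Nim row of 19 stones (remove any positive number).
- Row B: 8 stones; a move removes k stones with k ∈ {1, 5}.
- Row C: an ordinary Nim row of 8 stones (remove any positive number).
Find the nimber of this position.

27

Row A is a plain Nim row of size 19, so its Grundy value is 19.
For row B, compute g(0), g(1), … with moves {1, 5}:
k:     0  1  2  3  4  5  6  7  8
g(k):  0  1  0  1  0  1  0  1  0
So g(8) = 0.
Row C is a plain Nim row of size 8, so its Grundy value is 8.
By the Sprague-Grundy theorem, the Grundy value of a sum of independent games is the XOR of the component values.
Combined value = 19 XOR 0 XOR 8 = 27.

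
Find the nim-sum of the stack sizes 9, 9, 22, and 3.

21

Bitwise XOR of the heap sizes:
  01001  (9)
  01001  (9)
  10110  (22)
  00011  (3)
  -----
  10101  (21)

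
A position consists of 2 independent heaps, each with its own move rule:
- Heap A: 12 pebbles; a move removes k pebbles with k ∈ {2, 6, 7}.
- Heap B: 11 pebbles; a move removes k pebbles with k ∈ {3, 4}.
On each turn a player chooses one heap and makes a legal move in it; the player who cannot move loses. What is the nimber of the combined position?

3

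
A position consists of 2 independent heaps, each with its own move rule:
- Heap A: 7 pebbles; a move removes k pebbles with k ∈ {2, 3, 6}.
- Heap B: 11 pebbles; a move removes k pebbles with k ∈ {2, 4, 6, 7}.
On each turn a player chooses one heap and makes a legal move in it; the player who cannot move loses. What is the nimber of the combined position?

For heap A, compute g(0), g(1), … with moves {2, 3, 6}:
g(0) = mex{} = 0
g(1) = mex{} = 0
g(2) = mex{0} = 1
g(3) = mex{0} = 1
g(4) = mex{0,1} = 2
g(5) = mex{1} = 0
g(6) = mex{0,1,2} = 3
g(7) = mex{0,2} = 1
So g(7) = 1.
Grundy values for heap B (subtraction set {2, 4, 6, 7}):
g(0) = mex{} = 0
g(1) = mex{} = 0
g(2) = mex{0} = 1
g(3) = mex{0} = 1
g(4) = mex{0,1} = 2
g(5) = mex{0,1} = 2
g(6) = mex{0,1,2} = 3
g(7) = mex{0,1,2} = 3
g(8) = mex{0,1,2,3} = 4
g(9) = mex{1,2,3} = 0
g(10) = mex{1,2,3,4} = 0
g(11) = mex{0,2,3} = 1
So g(11) = 1.
By the Sprague-Grundy theorem, the Grundy value of a sum of independent games is the XOR of the component values.
Combined value = 1 XOR 1 = 0.

0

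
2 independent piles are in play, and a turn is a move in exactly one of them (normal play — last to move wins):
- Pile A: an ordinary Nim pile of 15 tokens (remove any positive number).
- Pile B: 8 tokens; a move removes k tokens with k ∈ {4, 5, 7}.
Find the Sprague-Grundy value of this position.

13

Pile A is a plain Nim pile of size 15, so its Grundy value is 15.
For pile B, compute g(0), g(1), … with moves {4, 5, 7}:
k:     0  1  2  3  4  5  6  7  8
g(k):  0  0  0  0  1  1  1  1  2
So g(8) = 2.
The value of a disjunctive sum is the nim-sum of the parts.
Combined value = 15 ⊕ 2 = 13.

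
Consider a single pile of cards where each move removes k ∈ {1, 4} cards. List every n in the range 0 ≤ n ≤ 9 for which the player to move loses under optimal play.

Grundy values for subtraction set {1, 4}:
g(0) = mex{} = 0
g(1) = mex{0} = 1
g(2) = mex{1} = 0
g(3) = mex{0} = 1
g(4) = mex{0,1} = 2
g(5) = mex{1,2} = 0
g(6) = mex{0} = 1
g(7) = mex{1} = 0
g(8) = mex{0,2} = 1
g(9) = mex{0,1} = 2
The P-positions (g = 0) in 0..9 are 0, 2, 5, 7.

0, 2, 5, 7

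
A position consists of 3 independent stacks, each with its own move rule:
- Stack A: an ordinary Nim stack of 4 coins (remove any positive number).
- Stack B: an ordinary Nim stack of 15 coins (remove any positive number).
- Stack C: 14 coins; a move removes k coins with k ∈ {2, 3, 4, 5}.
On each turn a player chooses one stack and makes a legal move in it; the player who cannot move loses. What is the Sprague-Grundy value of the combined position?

Stack A is a plain Nim stack of size 4, so its Grundy value is 4.
Stack B is a plain Nim stack of size 15, so its Grundy value is 15.
Build the Grundy sequence for stack C with g(k) = mex{g(k−s) : s ∈ {2, 3, 4, 5}, s ≤ k}:
k:     0  1  2  3  4  5  6  7  8  9 10 11 12 13 14
g(k):  0  0  1  1  2  2  3  0  0  1  1  2  2  3  0
So g(14) = 0.
By the Sprague-Grundy theorem, the Grundy value of a sum of independent games is the XOR of the component values.
Combined value = 4 XOR 15 XOR 0 = 11.

11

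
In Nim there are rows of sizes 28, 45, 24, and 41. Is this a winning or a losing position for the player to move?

Losing position

Nim-sum: 28 ^ 45 ^ 24 ^ 41 = 0.
The nim-sum is 0, so this is a P-position: the player to move is in a losing position under optimal play.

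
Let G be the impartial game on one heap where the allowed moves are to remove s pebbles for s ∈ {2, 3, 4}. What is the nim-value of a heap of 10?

2

Compute g(0), g(1), … for moves {2, 3, 4}:
k:     0  1  2  3  4  5  6  7  8  9 10
g(k):  0  0  1  1  2  2  0  0  1  1  2
So g(10) = 2.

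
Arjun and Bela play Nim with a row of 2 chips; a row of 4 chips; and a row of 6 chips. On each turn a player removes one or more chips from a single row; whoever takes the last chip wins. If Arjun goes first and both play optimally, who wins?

Write each in binary and XOR column by column:
  010  (2)
  100  (4)
  110  (6)
  ---
  000  (0)
The nim-sum is 0, so this is a P-position: the player to move is in a losing position under optimal play; Arjun is about to move from it and so loses — Bela wins.

Bela wins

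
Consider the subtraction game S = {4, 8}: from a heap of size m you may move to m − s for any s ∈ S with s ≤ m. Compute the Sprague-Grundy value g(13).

0

Build the Grundy sequence with g(k) = mex{g(k−s) : s ∈ {4, 8}, s ≤ k}:
g(0) = mex{} = 0
g(1) = mex{} = 0
g(2) = mex{} = 0
g(3) = mex{} = 0
g(4) = mex{0} = 1
g(5) = mex{0} = 1
g(6) = mex{0} = 1
g(7) = mex{0} = 1
g(8) = mex{0,1} = 2
g(9) = mex{0,1} = 2
g(10) = mex{0,1} = 2
g(11) = mex{0,1} = 2
g(12) = mex{1,2} = 0
g(13) = mex{1,2} = 0
So g(13) = 0.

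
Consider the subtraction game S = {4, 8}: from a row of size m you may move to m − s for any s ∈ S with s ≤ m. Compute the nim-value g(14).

0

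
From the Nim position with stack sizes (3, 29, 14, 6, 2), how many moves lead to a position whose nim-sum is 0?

Write each in binary and XOR column by column:
  00011  (3)
  11101  (29)
  01110  (14)
  00110  (6)
  00010  (2)
  -----
  10100  (20)
The overall nim-sum is X = 20. A stack of size p has a winning move iff p XOR X < p (reduce it to p XOR X).
  3: 3 XOR 20 = 23 ≥ 3 — no move.
  29: 29 XOR 20 = 9 < 29 — winning move (to 9).
  14: 14 XOR 20 = 26 ≥ 14 — no move.
  6: 6 XOR 20 = 18 ≥ 6 — no move.
  2: 2 XOR 20 = 22 ≥ 2 — no move.
That gives 1 winning move.

1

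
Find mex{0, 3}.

0 is in the set but 1 is not, so the mex is 1.

1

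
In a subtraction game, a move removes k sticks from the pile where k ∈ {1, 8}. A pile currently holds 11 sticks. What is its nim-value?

0

Grundy values for subtraction set {1, 8}:
k:     0  1  2  3  4  5  6  7  8  9 10 11
g(k):  0  1  0  1  0  1  0  1  2  0  1  0
So g(11) = 0.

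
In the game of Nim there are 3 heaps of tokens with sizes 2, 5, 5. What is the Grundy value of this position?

Compute the nim-sum pairwise:
2 ⊕ 5 = 7
7 ⊕ 5 = 2

2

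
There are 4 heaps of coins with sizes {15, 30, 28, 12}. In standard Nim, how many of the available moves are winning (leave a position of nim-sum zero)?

1

Bitwise XOR of the heap sizes:
  01111  (15)
  11110  (30)
  11100  (28)
  01100  (12)
  -----
  00001  (1)
The overall nim-sum is X = 1. A heap of size p has a winning move iff p XOR X < p (reduce it to p XOR X).
  15: 15 XOR 1 = 14 < 15 — winning move (to 14).
  30: 30 XOR 1 = 31 ≥ 30 — no move.
  28: 28 XOR 1 = 29 ≥ 28 — no move.
  12: 12 XOR 1 = 13 ≥ 12 — no move.
That gives 1 winning move.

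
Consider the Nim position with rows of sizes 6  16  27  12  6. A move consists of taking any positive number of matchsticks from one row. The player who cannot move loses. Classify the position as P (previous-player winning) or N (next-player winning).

N-position

Compute the nim-sum pairwise:
6 XOR 16 = 22
22 XOR 27 = 13
13 XOR 12 = 1
1 XOR 6 = 7
The nim-sum is 7 ≠ 0, so this is an N-position: the player to move can win.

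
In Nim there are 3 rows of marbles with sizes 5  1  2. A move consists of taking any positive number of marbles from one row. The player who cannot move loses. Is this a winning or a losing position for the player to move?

Winning position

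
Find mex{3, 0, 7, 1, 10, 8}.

2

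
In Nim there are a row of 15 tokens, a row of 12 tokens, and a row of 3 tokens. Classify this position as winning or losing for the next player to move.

Losing position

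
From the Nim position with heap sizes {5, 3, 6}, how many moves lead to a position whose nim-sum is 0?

0

Compute the nim-sum pairwise:
5 ⊕ 3 = 6
6 ⊕ 6 = 0
The nim-sum is already 0, so every move leaves a nonzero nim-sum — there are no winning moves.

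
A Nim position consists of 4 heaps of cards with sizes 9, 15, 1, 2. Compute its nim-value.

5

In binary:
  1001  (9)
  1111  (15)
  0001  (1)
  0010  (2)
  ----
  0101  (5)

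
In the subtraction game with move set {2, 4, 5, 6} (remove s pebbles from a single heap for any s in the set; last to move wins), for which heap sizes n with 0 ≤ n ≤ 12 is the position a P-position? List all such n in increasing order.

Build the Grundy sequence with g(k) = mex{g(k−s) : s ∈ {2, 4, 5, 6}, s ≤ k}:
k:     0  1  2  3  4  5  6  7  8  9 10 11 12
g(k):  0  0  1  1  2  2  3  3  0  0  1  1  2
The P-positions (g = 0) in 0..12 are 0, 1, 8, 9.

0, 1, 8, 9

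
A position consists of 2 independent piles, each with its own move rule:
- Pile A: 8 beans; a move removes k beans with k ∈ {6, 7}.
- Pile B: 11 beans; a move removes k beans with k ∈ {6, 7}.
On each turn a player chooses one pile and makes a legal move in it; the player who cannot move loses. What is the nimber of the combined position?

0

For pile A, compute g(0), g(1), … with moves {6, 7}:
g(0) = mex{} = 0
g(1) = mex{} = 0
g(2) = mex{} = 0
g(3) = mex{} = 0
g(4) = mex{} = 0
g(5) = mex{} = 0
g(6) = mex{0} = 1
g(7) = mex{0} = 1
g(8) = mex{0} = 1
So g(8) = 1.
Build the Grundy sequence for pile B with g(k) = mex{g(k−s) : s ∈ {6, 7}, s ≤ k}:
g(0) = mex{} = 0
g(1) = mex{} = 0
g(2) = mex{} = 0
g(3) = mex{} = 0
g(4) = mex{} = 0
g(5) = mex{} = 0
g(6) = mex{0} = 1
g(7) = mex{0} = 1
g(8) = mex{0} = 1
g(9) = mex{0} = 1
g(10) = mex{0} = 1
g(11) = mex{0} = 1
So g(11) = 1.
The value of a disjunctive sum is the nim-sum of the parts.
Combined value = 1 ⊕ 1 = 0.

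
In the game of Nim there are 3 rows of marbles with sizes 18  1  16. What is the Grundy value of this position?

Write each in binary and XOR column by column:
  10010  (18)
  00001  (1)
  10000  (16)
  -----
  00011  (3)

3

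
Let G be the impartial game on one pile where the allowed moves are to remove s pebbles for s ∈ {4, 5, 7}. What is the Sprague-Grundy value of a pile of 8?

2

Build the Grundy sequence with g(k) = mex{g(k−s) : s ∈ {4, 5, 7}, s ≤ k}:
k:     0  1  2  3  4  5  6  7  8
g(k):  0  0  0  0  1  1  1  1  2
So g(8) = 2.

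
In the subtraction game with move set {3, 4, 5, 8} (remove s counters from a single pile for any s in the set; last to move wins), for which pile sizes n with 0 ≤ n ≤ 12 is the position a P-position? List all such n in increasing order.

0, 1, 2, 11, 12

Build the Grundy sequence with g(k) = mex{g(k−s) : s ∈ {3, 4, 5, 8}, s ≤ k}:
g(0) = mex{} = 0
g(1) = mex{} = 0
g(2) = mex{} = 0
g(3) = mex{0} = 1
g(4) = mex{0} = 1
g(5) = mex{0} = 1
g(6) = mex{0,1} = 2
g(7) = mex{0,1} = 2
g(8) = mex{0,1} = 2
g(9) = mex{0,1,2} = 3
g(10) = mex{0,1,2} = 3
g(11) = mex{1,2} = 0
g(12) = mex{1,2,3} = 0
The P-positions (g = 0) in 0..12 are 0, 1, 2, 11, 12.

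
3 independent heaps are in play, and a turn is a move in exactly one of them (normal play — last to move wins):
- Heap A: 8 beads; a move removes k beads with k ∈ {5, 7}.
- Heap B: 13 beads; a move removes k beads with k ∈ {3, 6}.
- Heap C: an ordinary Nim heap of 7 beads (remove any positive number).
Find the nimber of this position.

7

For heap A, compute g(0), g(1), … with moves {5, 7}:
k:     0  1  2  3  4  5  6  7  8
g(k):  0  0  0  0  0  1  1  1  1
So g(8) = 1.
Build the Grundy sequence for heap B with g(k) = mex{g(k−s) : s ∈ {3, 6}, s ≤ k}:
g(0) = mex{} = 0
g(1) = mex{} = 0
g(2) = mex{} = 0
g(3) = mex{0} = 1
g(4) = mex{0} = 1
g(5) = mex{0} = 1
g(6) = mex{0,1} = 2
g(7) = mex{0,1} = 2
g(8) = mex{0,1} = 2
g(9) = mex{1,2} = 0
g(10) = mex{1,2} = 0
g(11) = mex{1,2} = 0
g(12) = mex{0,2} = 1
g(13) = mex{0,2} = 1
So g(13) = 1.
Heap C is a plain Nim heap of size 7, so its Grundy value is 7.
The value of a disjunctive sum is the nim-sum of the parts.
Combined value = 1 XOR 1 XOR 7 = 7.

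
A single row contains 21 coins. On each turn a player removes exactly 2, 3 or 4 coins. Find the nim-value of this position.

Build the Grundy sequence with g(k) = mex{g(k−s) : s ∈ {2, 3, 4}, s ≤ k}:
k:     0  1  2  3  4  5  6  7  8  9 10 11 12 13 14 15 16 17 18 19 20 21
g(k):  0  0  1  1  2  2  0  0  1  1  2  2  0  0  1  1  2  2  0  0  1  1
So g(21) = 1.

1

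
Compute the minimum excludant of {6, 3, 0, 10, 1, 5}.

The values 0, 1 are all present; 2 is the first non-negative integer missing from the set.

2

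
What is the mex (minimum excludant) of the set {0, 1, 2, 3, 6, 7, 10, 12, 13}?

4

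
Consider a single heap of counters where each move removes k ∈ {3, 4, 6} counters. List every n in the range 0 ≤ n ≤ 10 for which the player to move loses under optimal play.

Compute g(0), g(1), … for moves {3, 4, 6}:
k:     0  1  2  3  4  5  6  7  8  9 10
g(k):  0  0  0  1  1  1  2  2  2  0  0
The P-positions (g = 0) in 0..10 are 0, 1, 2, 9, 10.

0, 1, 2, 9, 10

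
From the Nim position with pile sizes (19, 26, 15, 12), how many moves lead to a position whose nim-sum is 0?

Bitwise XOR of the heap sizes:
  10011  (19)
  11010  (26)
  01111  (15)
  01100  (12)
  -----
  01010  (10)
The overall nim-sum is X = 10. A pile of size p has a winning move iff p XOR X < p (reduce it to p XOR X).
  19: 19 XOR 10 = 25 ≥ 19 — no move.
  26: 26 XOR 10 = 16 < 26 — winning move (to 16).
  15: 15 XOR 10 = 5 < 15 — winning move (to 5).
  12: 12 XOR 10 = 6 < 12 — winning move (to 6).
That gives 3 winning moves.

3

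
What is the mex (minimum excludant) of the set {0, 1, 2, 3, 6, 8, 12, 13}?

4

The values 0, 1, 2, 3 are all present; 4 is the first non-negative integer missing from the set.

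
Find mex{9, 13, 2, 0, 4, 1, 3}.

The values 0, 1, 2, 3, 4 are all present; 5 is the first non-negative integer missing from the set.

5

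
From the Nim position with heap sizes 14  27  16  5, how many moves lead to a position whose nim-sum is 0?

0

In binary:
  01110  (14)
  11011  (27)
  10000  (16)
  00101  (5)
  -----
  00000  (0)
The nim-sum is already 0, so every move leaves a nonzero nim-sum — there are no winning moves.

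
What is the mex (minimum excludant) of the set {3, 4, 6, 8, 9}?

0 is not in the set, so the mex is 0.

0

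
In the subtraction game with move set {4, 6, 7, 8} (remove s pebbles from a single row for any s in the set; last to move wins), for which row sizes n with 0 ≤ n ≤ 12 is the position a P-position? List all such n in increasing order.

Build the Grundy sequence with g(k) = mex{g(k−s) : s ∈ {4, 6, 7, 8}, s ≤ k}:
g(0) = mex{} = 0
g(1) = mex{} = 0
g(2) = mex{} = 0
g(3) = mex{} = 0
g(4) = mex{0} = 1
g(5) = mex{0} = 1
g(6) = mex{0} = 1
g(7) = mex{0} = 1
g(8) = mex{0,1} = 2
g(9) = mex{0,1} = 2
g(10) = mex{0,1} = 2
g(11) = mex{0,1} = 2
g(12) = mex{1,2} = 0
The P-positions (g = 0) in 0..12 are 0, 1, 2, 3, 12.

0, 1, 2, 3, 12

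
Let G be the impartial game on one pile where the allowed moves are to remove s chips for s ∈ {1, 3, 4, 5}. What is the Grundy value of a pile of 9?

1

Build the Grundy sequence with g(k) = mex{g(k−s) : s ∈ {1, 3, 4, 5}, s ≤ k}:
k:     0  1  2  3  4  5  6  7  8  9
g(k):  0  1  0  1  2  3  2  3  0  1
So g(9) = 1.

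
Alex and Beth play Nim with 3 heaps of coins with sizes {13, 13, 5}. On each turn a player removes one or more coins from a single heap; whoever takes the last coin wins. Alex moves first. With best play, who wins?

Alex wins

Nim-sum: 13 ⊕ 13 ⊕ 5 = 5.
The nim-sum is 5 ≠ 0, so this is an N-position: the player to move can win; Alex has a winning move.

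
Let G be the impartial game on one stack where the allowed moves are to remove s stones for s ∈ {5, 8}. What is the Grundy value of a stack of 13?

Compute g(0), g(1), … for moves {5, 8}:
k:     0  1  2  3  4  5  6  7  8  9 10 11 12 13
g(k):  0  0  0  0  0  1  1  1  1  1  2  2  2  0
So g(13) = 0.

0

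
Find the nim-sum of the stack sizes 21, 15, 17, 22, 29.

Nim-sum: 21 ⊕ 15 ⊕ 17 ⊕ 22 ⊕ 29 = 0.

0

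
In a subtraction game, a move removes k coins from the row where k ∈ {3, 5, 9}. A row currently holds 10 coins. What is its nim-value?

Compute g(0), g(1), … for moves {3, 5, 9}:
k:     0  1  2  3  4  5  6  7  8  9 10
g(k):  0  0  0  1  1  1  2  2  0  3  3
So g(10) = 3.

3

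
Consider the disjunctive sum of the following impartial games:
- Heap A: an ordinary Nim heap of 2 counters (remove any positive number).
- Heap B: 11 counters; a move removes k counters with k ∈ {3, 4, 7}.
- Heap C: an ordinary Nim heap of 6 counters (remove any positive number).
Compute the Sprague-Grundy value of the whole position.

4

Heap A is a plain Nim heap of size 2, so its Grundy value is 2.
For heap B, compute g(0), g(1), … with moves {3, 4, 7}:
g(0) = mex{} = 0
g(1) = mex{} = 0
g(2) = mex{} = 0
g(3) = mex{0} = 1
g(4) = mex{0} = 1
g(5) = mex{0} = 1
g(6) = mex{0,1} = 2
g(7) = mex{0,1} = 2
g(8) = mex{0,1} = 2
g(9) = mex{0,1,2} = 3
g(10) = mex{1,2} = 0
g(11) = mex{1,2} = 0
So g(11) = 0.
Heap C is a plain Nim heap of size 6, so its Grundy value is 6.
By the Sprague-Grundy theorem, the Grundy value of a sum of independent games is the XOR of the component values.
Combined value = 2 XOR 0 XOR 6 = 4.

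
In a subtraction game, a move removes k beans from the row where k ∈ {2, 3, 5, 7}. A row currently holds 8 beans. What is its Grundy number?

Grundy values for subtraction set {2, 3, 5, 7}:
g(0) = mex{} = 0
g(1) = mex{} = 0
g(2) = mex{0} = 1
g(3) = mex{0} = 1
g(4) = mex{0,1} = 2
g(5) = mex{0,1} = 2
g(6) = mex{0,1,2} = 3
g(7) = mex{0,1,2} = 3
g(8) = mex{0,1,2,3} = 4
So g(8) = 4.

4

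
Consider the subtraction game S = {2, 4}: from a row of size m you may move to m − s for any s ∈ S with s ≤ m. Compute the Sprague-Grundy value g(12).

Compute g(0), g(1), … for moves {2, 4}:
g(0) = mex{} = 0
g(1) = mex{} = 0
g(2) = mex{0} = 1
g(3) = mex{0} = 1
g(4) = mex{0,1} = 2
g(5) = mex{0,1} = 2
g(6) = mex{1,2} = 0
g(7) = mex{1,2} = 0
g(8) = mex{0,2} = 1
g(9) = mex{0,2} = 1
g(10) = mex{0,1} = 2
g(11) = mex{0,1} = 2
g(12) = mex{1,2} = 0
So g(12) = 0.

0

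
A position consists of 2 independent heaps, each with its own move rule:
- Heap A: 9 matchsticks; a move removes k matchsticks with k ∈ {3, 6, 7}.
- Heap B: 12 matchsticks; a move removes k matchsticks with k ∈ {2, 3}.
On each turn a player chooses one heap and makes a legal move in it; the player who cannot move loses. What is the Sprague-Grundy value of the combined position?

2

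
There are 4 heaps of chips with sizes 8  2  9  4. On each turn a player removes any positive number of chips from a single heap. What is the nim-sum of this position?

7

Nim-sum: 8 ^ 2 ^ 9 ^ 4 = 7.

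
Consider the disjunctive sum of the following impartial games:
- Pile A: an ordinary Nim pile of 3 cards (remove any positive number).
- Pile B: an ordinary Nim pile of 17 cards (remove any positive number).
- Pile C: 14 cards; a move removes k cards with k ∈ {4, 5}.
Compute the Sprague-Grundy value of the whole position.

19

Pile A is a plain Nim pile of size 3, so its Grundy value is 3.
Pile B is a plain Nim pile of size 17, so its Grundy value is 17.
For pile C, compute g(0), g(1), … with moves {4, 5}:
g(0) = mex{} = 0
g(1) = mex{} = 0
g(2) = mex{} = 0
g(3) = mex{} = 0
g(4) = mex{0} = 1
g(5) = mex{0} = 1
g(6) = mex{0} = 1
g(7) = mex{0} = 1
g(8) = mex{0,1} = 2
g(9) = mex{1} = 0
g(10) = mex{1} = 0
g(11) = mex{1} = 0
g(12) = mex{1,2} = 0
g(13) = mex{0,2} = 1
g(14) = mex{0} = 1
So g(14) = 1.
The value of a disjunctive sum is the nim-sum of the parts.
Combined value = 3 XOR 17 XOR 1 = 19.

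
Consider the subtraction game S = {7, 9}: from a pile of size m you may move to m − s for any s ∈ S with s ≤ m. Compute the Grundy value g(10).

Grundy values for subtraction set {7, 9}:
g(0) = mex{} = 0
g(1) = mex{} = 0
g(2) = mex{} = 0
g(3) = mex{} = 0
g(4) = mex{} = 0
g(5) = mex{} = 0
g(6) = mex{} = 0
g(7) = mex{0} = 1
g(8) = mex{0} = 1
g(9) = mex{0} = 1
g(10) = mex{0} = 1
So g(10) = 1.

1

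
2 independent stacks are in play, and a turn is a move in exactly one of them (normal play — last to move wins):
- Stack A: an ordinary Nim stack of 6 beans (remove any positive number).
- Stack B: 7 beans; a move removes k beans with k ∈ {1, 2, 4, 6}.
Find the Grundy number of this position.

Stack A is a plain Nim stack of size 6, so its Grundy value is 6.
For stack B, compute g(0), g(1), … with moves {1, 2, 4, 6}:
g(0) = mex{} = 0
g(1) = mex{0} = 1
g(2) = mex{0,1} = 2
g(3) = mex{1,2} = 0
g(4) = mex{0,2} = 1
g(5) = mex{0,1} = 2
g(6) = mex{0,1,2} = 3
g(7) = mex{0,1,2,3} = 4
So g(7) = 4.
The value of a disjunctive sum is the nim-sum of the parts.
Combined value = 6 ⊕ 4 = 2.

2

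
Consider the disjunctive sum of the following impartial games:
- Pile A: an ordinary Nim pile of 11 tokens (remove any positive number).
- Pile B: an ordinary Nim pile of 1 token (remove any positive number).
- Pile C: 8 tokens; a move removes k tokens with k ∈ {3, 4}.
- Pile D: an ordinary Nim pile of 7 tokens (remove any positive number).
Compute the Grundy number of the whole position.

13

Pile A is a plain Nim pile of size 11, so its Grundy value is 11.
Pile B is a plain Nim pile of size 1, so its Grundy value is 1.
Grundy values for pile C (subtraction set {3, 4}):
k:     0  1  2  3  4  5  6  7  8
g(k):  0  0  0  1  1  1  2  0  0
So g(8) = 0.
Pile D is a plain Nim pile of size 7, so its Grundy value is 7.
By the Sprague-Grundy theorem, the Grundy value of a sum of independent games is the XOR of the component values.
Combined value = 11 XOR 1 XOR 0 XOR 7 = 13.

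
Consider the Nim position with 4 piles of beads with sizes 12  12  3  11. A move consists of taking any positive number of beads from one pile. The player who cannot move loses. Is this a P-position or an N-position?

Nim-sum: 12 ^ 12 ^ 3 ^ 11 = 8.
The nim-sum is 8 ≠ 0, so this is an N-position: the player to move can win.

N-position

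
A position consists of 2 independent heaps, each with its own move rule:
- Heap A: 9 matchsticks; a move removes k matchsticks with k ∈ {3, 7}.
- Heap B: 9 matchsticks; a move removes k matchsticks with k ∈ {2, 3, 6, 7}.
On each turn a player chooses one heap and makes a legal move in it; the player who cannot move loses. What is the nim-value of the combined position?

1

Grundy values for heap A (subtraction set {3, 7}):
k:     0  1  2  3  4  5  6  7  8  9
g(k):  0  0  0  1  1  1  0  2  2  1
So g(9) = 1.
Grundy values for heap B (subtraction set {2, 3, 6, 7}):
k:     0  1  2  3  4  5  6  7  8  9
g(k):  0  0  1  1  2  0  3  1  2  0
So g(9) = 0.
The value of a disjunctive sum is the nim-sum of the parts.
Combined value = 1 XOR 0 = 1.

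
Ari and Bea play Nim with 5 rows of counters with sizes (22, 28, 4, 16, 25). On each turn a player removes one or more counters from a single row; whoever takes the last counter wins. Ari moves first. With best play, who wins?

Ari wins

In binary:
  10110  (22)
  11100  (28)
  00100  (4)
  10000  (16)
  11001  (25)
  -----
  00111  (7)
The nim-sum is 7 ≠ 0, so this is an N-position: the player to move can win; Ari has a winning move.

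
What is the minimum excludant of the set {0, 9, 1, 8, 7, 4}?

2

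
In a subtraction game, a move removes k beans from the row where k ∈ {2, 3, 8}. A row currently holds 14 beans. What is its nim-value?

Grundy values for subtraction set {2, 3, 8}:
k:     0  1  2  3  4  5  6  7  8  9 10 11 12 13 14
g(k):  0  0  1  1  2  0  0  1  1  2  0  0  1  1  2
So g(14) = 2.

2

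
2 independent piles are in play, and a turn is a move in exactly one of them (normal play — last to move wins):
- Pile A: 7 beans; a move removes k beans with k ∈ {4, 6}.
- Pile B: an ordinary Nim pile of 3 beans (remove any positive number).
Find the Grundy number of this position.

2

Grundy values for pile A (subtraction set {4, 6}):
g(0) = mex{} = 0
g(1) = mex{} = 0
g(2) = mex{} = 0
g(3) = mex{} = 0
g(4) = mex{0} = 1
g(5) = mex{0} = 1
g(6) = mex{0} = 1
g(7) = mex{0} = 1
So g(7) = 1.
Pile B is a plain Nim pile of size 3, so its Grundy value is 3.
The value of a disjunctive sum is the nim-sum of the parts.
Combined value = 1 ⊕ 3 = 2.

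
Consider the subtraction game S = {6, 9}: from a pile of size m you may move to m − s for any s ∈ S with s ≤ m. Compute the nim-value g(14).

2

Compute g(0), g(1), … for moves {6, 9}:
g(0) = mex{} = 0
g(1) = mex{} = 0
g(2) = mex{} = 0
g(3) = mex{} = 0
g(4) = mex{} = 0
g(5) = mex{} = 0
g(6) = mex{0} = 1
g(7) = mex{0} = 1
g(8) = mex{0} = 1
g(9) = mex{0} = 1
g(10) = mex{0} = 1
g(11) = mex{0} = 1
g(12) = mex{0,1} = 2
g(13) = mex{0,1} = 2
g(14) = mex{0,1} = 2
So g(14) = 2.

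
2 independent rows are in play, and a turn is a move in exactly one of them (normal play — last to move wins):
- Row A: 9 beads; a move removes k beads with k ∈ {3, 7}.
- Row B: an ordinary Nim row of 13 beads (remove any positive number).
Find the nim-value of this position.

12

Grundy values for row A (subtraction set {3, 7}):
k:     0  1  2  3  4  5  6  7  8  9
g(k):  0  0  0  1  1  1  0  2  2  1
So g(9) = 1.
Row B is a plain Nim row of size 13, so its Grundy value is 13.
By the Sprague-Grundy theorem, the Grundy value of a sum of independent games is the XOR of the component values.
Combined value = 1 ⊕ 13 = 12.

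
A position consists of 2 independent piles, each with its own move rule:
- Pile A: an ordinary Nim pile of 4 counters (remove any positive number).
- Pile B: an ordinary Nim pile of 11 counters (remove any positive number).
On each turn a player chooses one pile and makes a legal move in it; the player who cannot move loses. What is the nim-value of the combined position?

15

Pile A is a plain Nim pile of size 4, so its Grundy value is 4.
Pile B is a plain Nim pile of size 11, so its Grundy value is 11.
The value of a disjunctive sum is the nim-sum of the parts.
Combined value = 4 ⊕ 11 = 15.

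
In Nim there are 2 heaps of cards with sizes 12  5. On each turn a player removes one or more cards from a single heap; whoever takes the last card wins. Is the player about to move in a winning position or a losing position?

Winning position

Compute the nim-sum pairwise:
12 ^ 5 = 9
The nim-sum is 9 ≠ 0, so this is an N-position: the player to move can win.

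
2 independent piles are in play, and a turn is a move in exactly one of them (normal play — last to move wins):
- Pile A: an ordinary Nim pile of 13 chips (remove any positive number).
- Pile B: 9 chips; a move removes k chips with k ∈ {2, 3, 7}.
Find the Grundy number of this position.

15

Pile A is a plain Nim pile of size 13, so its Grundy value is 13.
For pile B, compute g(0), g(1), … with moves {2, 3, 7}:
g(0) = mex{} = 0
g(1) = mex{} = 0
g(2) = mex{0} = 1
g(3) = mex{0} = 1
g(4) = mex{0,1} = 2
g(5) = mex{1} = 0
g(6) = mex{1,2} = 0
g(7) = mex{0,2} = 1
g(8) = mex{0} = 1
g(9) = mex{0,1} = 2
So g(9) = 2.
The value of a disjunctive sum is the nim-sum of the parts.
Combined value = 13 ⊕ 2 = 15.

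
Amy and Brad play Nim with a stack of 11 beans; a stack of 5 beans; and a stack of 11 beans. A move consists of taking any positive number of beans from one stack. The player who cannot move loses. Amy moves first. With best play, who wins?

Write each in binary and XOR column by column:
  1011  (11)
  0101  (5)
  1011  (11)
  ----
  0101  (5)
The nim-sum is 5 ≠ 0, so this is an N-position: the player to move can win; Amy has a winning move.

Amy wins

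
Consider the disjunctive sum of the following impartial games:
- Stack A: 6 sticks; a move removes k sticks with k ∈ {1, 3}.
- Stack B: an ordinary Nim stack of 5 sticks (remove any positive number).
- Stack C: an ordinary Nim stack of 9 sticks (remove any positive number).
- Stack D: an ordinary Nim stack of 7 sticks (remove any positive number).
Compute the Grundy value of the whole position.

11

Build the Grundy sequence for stack A with g(k) = mex{g(k−s) : s ∈ {1, 3}, s ≤ k}:
g(0) = mex{} = 0
g(1) = mex{0} = 1
g(2) = mex{1} = 0
g(3) = mex{0} = 1
g(4) = mex{1} = 0
g(5) = mex{0} = 1
g(6) = mex{1} = 0
So g(6) = 0.
Stack B is a plain Nim stack of size 5, so its Grundy value is 5.
Stack C is a plain Nim stack of size 9, so its Grundy value is 9.
Stack D is a plain Nim stack of size 7, so its Grundy value is 7.
The value of a disjunctive sum is the nim-sum of the parts.
Combined value = 0 ⊕ 5 ⊕ 9 ⊕ 7 = 11.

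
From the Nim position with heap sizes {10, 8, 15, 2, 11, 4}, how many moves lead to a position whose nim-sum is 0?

Nim-sum: 10 XOR 8 XOR 15 XOR 2 XOR 11 XOR 4 = 0.
The nim-sum is already 0, so every move leaves a nonzero nim-sum — there are no winning moves.

0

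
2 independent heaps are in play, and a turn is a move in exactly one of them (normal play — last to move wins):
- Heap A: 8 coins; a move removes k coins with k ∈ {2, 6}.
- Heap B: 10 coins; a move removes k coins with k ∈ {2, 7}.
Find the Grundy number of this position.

0

Grundy values for heap A (subtraction set {2, 6}):
g(0) = mex{} = 0
g(1) = mex{} = 0
g(2) = mex{0} = 1
g(3) = mex{0} = 1
g(4) = mex{1} = 0
g(5) = mex{1} = 0
g(6) = mex{0} = 1
g(7) = mex{0} = 1
g(8) = mex{1} = 0
So g(8) = 0.
For heap B, compute g(0), g(1), … with moves {2, 7}:
k:     0  1  2  3  4  5  6  7  8  9 10
g(k):  0  0  1  1  0  0  1  1  2  0  0
So g(10) = 0.
By the Sprague-Grundy theorem, the Grundy value of a sum of independent games is the XOR of the component values.
Combined value = 0 ⊕ 0 = 0.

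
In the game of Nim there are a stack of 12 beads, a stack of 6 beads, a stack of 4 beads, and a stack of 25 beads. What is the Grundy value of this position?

Nim-sum: 12 ^ 6 ^ 4 ^ 25 = 23.

23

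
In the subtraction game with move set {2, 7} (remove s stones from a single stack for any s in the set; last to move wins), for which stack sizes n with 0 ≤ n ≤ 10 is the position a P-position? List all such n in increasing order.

0, 1, 4, 5, 9, 10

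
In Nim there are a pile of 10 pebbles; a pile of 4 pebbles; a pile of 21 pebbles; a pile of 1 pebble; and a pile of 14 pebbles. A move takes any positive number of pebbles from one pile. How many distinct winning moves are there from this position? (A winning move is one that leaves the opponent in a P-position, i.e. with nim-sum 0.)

Nim-sum: 10 XOR 4 XOR 21 XOR 1 XOR 14 = 20.
The overall nim-sum is X = 20. A pile of size p has a winning move iff p XOR X < p (reduce it to p XOR X).
  10: 10 XOR 20 = 30 ≥ 10 — no move.
  4: 4 XOR 20 = 16 ≥ 4 — no move.
  21: 21 XOR 20 = 1 < 21 — winning move (to 1).
  1: 1 XOR 20 = 21 ≥ 1 — no move.
  14: 14 XOR 20 = 26 ≥ 14 — no move.
That gives 1 winning move.

1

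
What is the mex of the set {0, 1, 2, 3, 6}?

4

The values 0, 1, 2, 3 are all present; 4 is the first non-negative integer missing from the set.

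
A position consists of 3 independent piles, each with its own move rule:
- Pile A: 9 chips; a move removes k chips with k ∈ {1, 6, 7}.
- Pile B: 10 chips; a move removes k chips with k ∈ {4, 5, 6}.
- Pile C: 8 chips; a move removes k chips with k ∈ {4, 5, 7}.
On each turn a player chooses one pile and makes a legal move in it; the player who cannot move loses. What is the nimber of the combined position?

1

For pile A, compute g(0), g(1), … with moves {1, 6, 7}:
g(0) = mex{} = 0
g(1) = mex{0} = 1
g(2) = mex{1} = 0
g(3) = mex{0} = 1
g(4) = mex{1} = 0
g(5) = mex{0} = 1
g(6) = mex{0,1} = 2
g(7) = mex{0,1,2} = 3
g(8) = mex{0,1,3} = 2
g(9) = mex{0,1,2} = 3
So g(9) = 3.
Grundy values for pile B (subtraction set {4, 5, 6}):
k:     0  1  2  3  4  5  6  7  8  9 10
g(k):  0  0  0  0  1  1  1  1  2  2  0
So g(10) = 0.
For pile C, compute g(0), g(1), … with moves {4, 5, 7}:
k:     0  1  2  3  4  5  6  7  8
g(k):  0  0  0  0  1  1  1  1  2
So g(8) = 2.
By the Sprague-Grundy theorem, the Grundy value of a sum of independent games is the XOR of the component values.
Combined value = 3 ⊕ 0 ⊕ 2 = 1.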